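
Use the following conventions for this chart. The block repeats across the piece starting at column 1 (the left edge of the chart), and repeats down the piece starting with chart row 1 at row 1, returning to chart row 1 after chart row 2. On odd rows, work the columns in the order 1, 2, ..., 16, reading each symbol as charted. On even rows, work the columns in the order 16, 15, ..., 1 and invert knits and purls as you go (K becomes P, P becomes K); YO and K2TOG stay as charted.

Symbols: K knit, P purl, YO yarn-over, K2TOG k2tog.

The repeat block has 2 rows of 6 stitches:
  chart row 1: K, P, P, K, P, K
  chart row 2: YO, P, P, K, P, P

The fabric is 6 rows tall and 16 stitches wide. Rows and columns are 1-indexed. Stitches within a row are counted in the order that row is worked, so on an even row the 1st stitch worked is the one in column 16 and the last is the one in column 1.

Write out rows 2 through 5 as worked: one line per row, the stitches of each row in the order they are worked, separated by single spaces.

Result:
P K K YO K K P K K YO K K P K K YO
K P P K P K K P P K P K K P P K
P K K YO K K P K K YO K K P K K YO
K P P K P K K P P K P K K P P K

Derivation:
Row 2: chart row 2, WS - tiled (columns 1-16): YO P P K P P YO P P K P P YO P P K; work from column 16 back to 1 with K<->P swapped.
Row 3: chart row 1, RS - tile across columns 1-16 and work as-is.
Row 4: chart row 2, WS - tiled (columns 1-16): YO P P K P P YO P P K P P YO P P K; work from column 16 back to 1 with K<->P swapped.
Row 5: chart row 1, RS - tile across columns 1-16 and work as-is.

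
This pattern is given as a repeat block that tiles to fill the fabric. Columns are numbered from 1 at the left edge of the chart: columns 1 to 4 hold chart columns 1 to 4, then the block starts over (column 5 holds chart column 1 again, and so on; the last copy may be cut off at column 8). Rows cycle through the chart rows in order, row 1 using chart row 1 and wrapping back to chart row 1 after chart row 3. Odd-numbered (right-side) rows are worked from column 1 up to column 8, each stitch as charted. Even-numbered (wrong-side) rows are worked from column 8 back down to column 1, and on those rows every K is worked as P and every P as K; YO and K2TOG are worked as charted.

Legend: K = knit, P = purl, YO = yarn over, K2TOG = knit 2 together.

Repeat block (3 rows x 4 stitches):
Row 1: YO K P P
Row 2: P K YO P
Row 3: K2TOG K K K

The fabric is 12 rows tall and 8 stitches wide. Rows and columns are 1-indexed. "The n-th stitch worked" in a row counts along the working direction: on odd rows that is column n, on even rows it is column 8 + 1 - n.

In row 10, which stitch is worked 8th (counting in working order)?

== STITCH ==
YO

Derivation:
Row 10 uses chart row ((10-1) mod 3)+1 = 1. Row 10 is even, so WS.
Chart row 1 tiled across columns 1-8: YO K P P YO K P P
WS row: flip the tiled sequence (start at column 8) and apply K<->P; YO and K2TOG stay.
Row 10 as worked: K K P YO K K P YO
The 8th stitch worked is YO.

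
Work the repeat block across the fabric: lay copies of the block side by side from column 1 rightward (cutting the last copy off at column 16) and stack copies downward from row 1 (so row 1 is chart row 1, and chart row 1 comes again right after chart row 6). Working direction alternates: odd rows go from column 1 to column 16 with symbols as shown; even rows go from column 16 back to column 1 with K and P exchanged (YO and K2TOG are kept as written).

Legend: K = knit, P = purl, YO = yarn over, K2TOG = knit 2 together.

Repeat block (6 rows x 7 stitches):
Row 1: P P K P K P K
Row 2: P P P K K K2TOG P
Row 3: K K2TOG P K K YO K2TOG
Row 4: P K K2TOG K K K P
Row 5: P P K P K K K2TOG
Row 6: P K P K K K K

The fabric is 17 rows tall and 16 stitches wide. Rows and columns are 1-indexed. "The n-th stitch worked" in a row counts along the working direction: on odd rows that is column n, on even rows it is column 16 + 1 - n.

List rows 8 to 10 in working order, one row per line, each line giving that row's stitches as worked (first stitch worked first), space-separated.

Result:
K K K K2TOG P P K K K K K2TOG P P K K K
K K2TOG P K K YO K2TOG K K2TOG P K K YO K2TOG K K2TOG
P K K P P P K2TOG P K K P P P K2TOG P K

Derivation:
Row 8: chart row 2, WS - tiled (columns 1-16): P P P K K K2TOG P P P P K K K2TOG P P P; work from column 16 back to 1 with K<->P swapped.
Row 9: chart row 3, RS - tile across columns 1-16 and work as-is.
Row 10: chart row 4, WS - tiled (columns 1-16): P K K2TOG K K K P P K K2TOG K K K P P K; work from column 16 back to 1 with K<->P swapped.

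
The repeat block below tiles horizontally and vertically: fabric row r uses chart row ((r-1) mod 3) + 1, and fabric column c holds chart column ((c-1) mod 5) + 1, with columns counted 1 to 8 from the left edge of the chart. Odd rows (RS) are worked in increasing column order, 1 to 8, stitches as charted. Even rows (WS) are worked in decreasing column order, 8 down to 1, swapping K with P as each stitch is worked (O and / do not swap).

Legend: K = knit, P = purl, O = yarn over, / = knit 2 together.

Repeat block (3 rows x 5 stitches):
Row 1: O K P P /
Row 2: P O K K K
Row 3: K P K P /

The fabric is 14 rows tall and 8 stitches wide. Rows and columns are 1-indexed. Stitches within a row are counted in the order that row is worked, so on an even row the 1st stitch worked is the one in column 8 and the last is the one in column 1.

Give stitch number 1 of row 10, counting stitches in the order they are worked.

== STITCH ==
K

Derivation:
Row 10 uses chart row ((10-1) mod 3)+1 = 1. Row 10 is even, so WS.
Chart row 1 tiled across columns 1-8: O K P P / O K P
WS row: flip the tiled sequence (start at column 8) and apply K<->P; O and / stay.
Row 10 as worked: K P O / K K P O
Stitch 1 in working order -> K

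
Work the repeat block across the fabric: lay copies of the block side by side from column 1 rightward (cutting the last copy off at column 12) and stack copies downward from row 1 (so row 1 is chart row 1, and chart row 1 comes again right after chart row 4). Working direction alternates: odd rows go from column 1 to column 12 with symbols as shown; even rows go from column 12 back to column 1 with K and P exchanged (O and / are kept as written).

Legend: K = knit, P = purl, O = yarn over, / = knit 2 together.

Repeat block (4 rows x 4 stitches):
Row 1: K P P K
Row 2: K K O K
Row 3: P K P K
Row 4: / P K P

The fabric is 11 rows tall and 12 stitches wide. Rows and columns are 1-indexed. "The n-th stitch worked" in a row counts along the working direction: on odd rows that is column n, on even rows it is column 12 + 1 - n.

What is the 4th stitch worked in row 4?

== STITCH ==
/

Derivation:
For row 4: chart row = ((4-1) mod 4) + 1 = 4; this is a WS (even) row.
Chart row 4 tiled across columns 1-12: / P K P / P K P / P K P
WS: work from column 12 back to column 1 (reverse the tiled row), swapping K<->P (O and / unchanged).
Row 4 as worked: K P K / K P K / K P K /
Counting 4 along the worked row gives /.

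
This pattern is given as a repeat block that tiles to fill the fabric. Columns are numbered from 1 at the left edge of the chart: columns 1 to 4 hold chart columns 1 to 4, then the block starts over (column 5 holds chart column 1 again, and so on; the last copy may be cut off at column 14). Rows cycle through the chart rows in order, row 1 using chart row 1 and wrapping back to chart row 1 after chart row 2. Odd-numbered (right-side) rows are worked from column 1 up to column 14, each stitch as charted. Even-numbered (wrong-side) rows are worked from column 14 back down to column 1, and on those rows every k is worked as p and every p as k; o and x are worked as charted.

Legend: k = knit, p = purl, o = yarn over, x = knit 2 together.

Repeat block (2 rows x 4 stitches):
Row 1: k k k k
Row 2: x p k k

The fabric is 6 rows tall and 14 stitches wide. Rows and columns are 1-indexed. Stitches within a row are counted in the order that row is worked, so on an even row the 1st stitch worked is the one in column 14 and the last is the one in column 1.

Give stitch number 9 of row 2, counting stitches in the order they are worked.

Stitch:
k

Derivation:
For row 2: chart row = ((2-1) mod 2) + 1 = 2; this is a WS (even) row.
Chart row 2 tiled across columns 1-14: x p k k x p k k x p k k x p
WS: work from column 14 back to column 1 (reverse the tiled row), swapping k<->p (o and x unchanged).
Row 2 as worked: k x p p k x p p k x p p k x
Counting 9 along the worked row gives k.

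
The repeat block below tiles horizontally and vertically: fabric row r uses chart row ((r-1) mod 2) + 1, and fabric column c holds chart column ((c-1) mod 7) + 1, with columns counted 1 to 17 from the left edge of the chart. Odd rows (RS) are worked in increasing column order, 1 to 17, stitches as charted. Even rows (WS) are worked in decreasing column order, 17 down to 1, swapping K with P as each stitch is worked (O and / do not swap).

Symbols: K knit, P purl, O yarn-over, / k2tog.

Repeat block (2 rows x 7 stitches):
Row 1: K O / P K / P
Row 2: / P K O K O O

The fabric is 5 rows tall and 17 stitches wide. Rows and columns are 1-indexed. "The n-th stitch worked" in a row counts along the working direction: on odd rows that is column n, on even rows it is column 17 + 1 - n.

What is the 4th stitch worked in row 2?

== STITCH ==
O

Derivation:
For row 2: chart row = ((2-1) mod 2) + 1 = 2; this is a WS (even) row.
Chart row 2 tiled across columns 1-17: / P K O K O O / P K O K O O / P K
WS row: flip the tiled sequence (start at column 17) and apply K<->P; O and / stay.
Row 2 as worked: P K / O O P O P K / O O P O P K /
The 4th stitch worked is O.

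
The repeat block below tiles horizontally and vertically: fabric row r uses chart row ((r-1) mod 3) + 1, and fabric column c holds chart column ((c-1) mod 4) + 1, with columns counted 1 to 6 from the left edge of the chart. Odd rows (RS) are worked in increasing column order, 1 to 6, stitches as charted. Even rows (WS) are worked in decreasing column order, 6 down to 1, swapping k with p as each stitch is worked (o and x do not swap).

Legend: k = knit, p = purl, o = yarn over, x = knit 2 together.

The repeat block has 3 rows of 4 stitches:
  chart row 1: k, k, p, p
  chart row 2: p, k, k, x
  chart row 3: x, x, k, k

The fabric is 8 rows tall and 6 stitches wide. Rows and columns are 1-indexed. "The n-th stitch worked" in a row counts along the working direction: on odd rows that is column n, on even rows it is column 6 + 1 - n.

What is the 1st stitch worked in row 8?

Stitch:
p

Derivation:
Row 8 uses chart row ((8-1) mod 3)+1 = 2. Row 8 is even, so WS.
Chart row 2 tiled across columns 1-6: p k k x p k
Wrong side: read the tiled row from column 6 down to 1 and exchange k with p (leave o, x).
Row 8 as worked: p k x p p k
Stitch 1 in working order -> p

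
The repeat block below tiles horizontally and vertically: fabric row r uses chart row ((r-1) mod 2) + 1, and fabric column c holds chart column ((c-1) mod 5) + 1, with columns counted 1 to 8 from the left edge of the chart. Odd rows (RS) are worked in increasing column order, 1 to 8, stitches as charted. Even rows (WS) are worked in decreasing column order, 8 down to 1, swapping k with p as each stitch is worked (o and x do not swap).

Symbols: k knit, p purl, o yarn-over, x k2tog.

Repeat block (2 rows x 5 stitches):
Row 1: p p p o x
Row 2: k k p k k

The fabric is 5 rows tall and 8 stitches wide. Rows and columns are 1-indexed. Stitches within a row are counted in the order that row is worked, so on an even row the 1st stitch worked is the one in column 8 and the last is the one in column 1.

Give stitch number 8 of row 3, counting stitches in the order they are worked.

Row 3: (3-1) mod 2 = 0, so use chart row 1. Odd row -> RS.
Chart row 1 tiled across columns 1-8: p p p o x p p p
RS: work column 1 to column 8, symbols as charted — the tiled row is the row as worked.
The 8th stitch worked is p.

Result:
p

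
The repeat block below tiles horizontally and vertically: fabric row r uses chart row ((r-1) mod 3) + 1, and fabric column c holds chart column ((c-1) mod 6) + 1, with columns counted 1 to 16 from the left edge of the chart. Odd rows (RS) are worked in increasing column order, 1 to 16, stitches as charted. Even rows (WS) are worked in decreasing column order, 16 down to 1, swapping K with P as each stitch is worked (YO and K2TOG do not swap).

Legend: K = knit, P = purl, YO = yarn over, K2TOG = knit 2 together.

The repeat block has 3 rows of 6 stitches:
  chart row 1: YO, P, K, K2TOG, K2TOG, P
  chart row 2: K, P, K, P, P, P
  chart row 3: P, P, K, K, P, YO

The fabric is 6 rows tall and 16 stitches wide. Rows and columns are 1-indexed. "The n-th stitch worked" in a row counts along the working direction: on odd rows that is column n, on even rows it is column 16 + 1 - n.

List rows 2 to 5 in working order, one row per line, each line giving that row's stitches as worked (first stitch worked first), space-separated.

Row 2: chart row 2, WS - tiled (columns 1-16): K P K P P P K P K P P P K P K P; work from column 16 back to 1 with K<->P swapped.
Row 3: chart row 3, RS - tile across columns 1-16 and work as-is.
Row 4: chart row 1, WS - tiled (columns 1-16): YO P K K2TOG K2TOG P YO P K K2TOG K2TOG P YO P K K2TOG; work from column 16 back to 1 with K<->P swapped.
Row 5: chart row 2, RS - tile across columns 1-16 and work as-is.

Rows as worked:
K P K P K K K P K P K K K P K P
P P K K P YO P P K K P YO P P K K
K2TOG P K YO K K2TOG K2TOG P K YO K K2TOG K2TOG P K YO
K P K P P P K P K P P P K P K P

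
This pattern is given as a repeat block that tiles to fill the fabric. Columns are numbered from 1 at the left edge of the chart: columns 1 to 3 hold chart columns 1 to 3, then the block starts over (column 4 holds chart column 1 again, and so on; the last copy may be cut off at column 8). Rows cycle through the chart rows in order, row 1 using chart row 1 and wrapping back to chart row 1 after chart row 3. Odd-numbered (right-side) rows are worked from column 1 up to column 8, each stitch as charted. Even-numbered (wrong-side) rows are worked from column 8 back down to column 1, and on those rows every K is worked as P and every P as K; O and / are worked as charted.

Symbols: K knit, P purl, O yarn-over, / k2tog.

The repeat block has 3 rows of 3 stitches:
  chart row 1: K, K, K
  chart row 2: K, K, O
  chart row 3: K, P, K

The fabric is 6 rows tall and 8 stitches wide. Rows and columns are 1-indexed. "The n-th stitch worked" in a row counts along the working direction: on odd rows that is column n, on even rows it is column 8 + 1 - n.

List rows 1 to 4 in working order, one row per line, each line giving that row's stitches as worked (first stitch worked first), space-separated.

== ROWS AS WORKED ==
K K K K K K K K
P P O P P O P P
K P K K P K K P
P P P P P P P P

Derivation:
Row 1: chart row 1, RS - tile across columns 1-8 and work as-is.
Row 2: chart row 2, WS - tiled (columns 1-8): K K O K K O K K; work from column 8 back to 1 with K<->P swapped.
Row 3: chart row 3, RS - tile across columns 1-8 and work as-is.
Row 4: chart row 1, WS - tiled (columns 1-8): K K K K K K K K; work from column 8 back to 1 with K<->P swapped.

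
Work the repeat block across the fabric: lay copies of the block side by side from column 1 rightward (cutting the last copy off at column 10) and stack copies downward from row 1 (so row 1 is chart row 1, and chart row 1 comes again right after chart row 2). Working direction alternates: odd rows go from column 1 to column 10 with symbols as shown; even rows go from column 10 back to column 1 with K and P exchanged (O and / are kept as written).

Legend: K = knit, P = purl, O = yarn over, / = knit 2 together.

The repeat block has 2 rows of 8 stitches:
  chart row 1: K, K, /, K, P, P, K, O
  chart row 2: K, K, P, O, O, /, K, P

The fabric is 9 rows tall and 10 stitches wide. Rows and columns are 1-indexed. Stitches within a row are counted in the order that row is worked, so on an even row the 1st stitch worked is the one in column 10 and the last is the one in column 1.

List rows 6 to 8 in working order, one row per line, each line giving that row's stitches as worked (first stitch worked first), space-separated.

Row 6: chart row 2, WS - tiled (columns 1-10): K K P O O / K P K K; work from column 10 back to 1 with K<->P swapped.
Row 7: chart row 1, RS - tile across columns 1-10 and work as-is.
Row 8: chart row 2, WS - tiled (columns 1-10): K K P O O / K P K K; work from column 10 back to 1 with K<->P swapped.

Result:
P P K P / O O K P P
K K / K P P K O K K
P P K P / O O K P P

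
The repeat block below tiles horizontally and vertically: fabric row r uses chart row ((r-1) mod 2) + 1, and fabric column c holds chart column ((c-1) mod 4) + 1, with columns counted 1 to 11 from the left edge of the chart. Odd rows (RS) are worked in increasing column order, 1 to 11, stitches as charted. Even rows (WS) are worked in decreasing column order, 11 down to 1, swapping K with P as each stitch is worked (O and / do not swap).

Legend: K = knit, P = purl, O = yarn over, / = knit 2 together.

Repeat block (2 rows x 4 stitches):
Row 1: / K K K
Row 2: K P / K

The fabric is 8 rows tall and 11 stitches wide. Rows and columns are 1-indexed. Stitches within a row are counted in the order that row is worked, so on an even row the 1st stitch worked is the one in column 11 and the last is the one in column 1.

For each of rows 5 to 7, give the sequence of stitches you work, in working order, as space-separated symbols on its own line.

Row 5: chart row 1, RS - tile across columns 1-11 and work as-is.
Row 6: chart row 2, WS - tiled (columns 1-11): K P / K K P / K K P /; work from column 11 back to 1 with K<->P swapped.
Row 7: chart row 1, RS - tile across columns 1-11 and work as-is.

Rows as worked:
/ K K K / K K K / K K
/ K P P / K P P / K P
/ K K K / K K K / K K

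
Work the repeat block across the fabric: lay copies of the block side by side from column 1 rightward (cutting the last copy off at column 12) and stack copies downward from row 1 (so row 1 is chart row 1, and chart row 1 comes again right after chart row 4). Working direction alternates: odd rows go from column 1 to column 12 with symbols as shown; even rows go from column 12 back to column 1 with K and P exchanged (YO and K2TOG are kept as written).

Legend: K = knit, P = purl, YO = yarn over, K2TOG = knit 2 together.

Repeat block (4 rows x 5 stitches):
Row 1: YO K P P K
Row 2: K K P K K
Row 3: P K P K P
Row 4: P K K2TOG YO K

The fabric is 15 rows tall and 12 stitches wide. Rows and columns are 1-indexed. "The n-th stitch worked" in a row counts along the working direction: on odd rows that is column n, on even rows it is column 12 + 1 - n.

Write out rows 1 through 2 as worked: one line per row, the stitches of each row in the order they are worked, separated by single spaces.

Result:
YO K P P K YO K P P K YO K
P P P P K P P P P K P P

Derivation:
Row 1: chart row 1, RS - tile across columns 1-12 and work as-is.
Row 2: chart row 2, WS - tiled (columns 1-12): K K P K K K K P K K K K; work from column 12 back to 1 with K<->P swapped.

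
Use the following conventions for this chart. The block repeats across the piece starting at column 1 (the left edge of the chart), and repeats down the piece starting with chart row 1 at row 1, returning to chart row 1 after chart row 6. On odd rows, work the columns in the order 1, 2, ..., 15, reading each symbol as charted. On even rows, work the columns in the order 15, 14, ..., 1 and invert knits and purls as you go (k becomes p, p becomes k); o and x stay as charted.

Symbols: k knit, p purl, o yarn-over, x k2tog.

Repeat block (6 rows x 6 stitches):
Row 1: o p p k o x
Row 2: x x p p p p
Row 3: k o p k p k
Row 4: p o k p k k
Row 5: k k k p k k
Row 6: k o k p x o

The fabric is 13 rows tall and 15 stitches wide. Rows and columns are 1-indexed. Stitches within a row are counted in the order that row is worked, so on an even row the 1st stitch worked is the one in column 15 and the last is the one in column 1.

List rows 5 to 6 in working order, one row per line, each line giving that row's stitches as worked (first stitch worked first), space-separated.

Rows as worked:
k k k p k k k k k p k k k k k
p o p o x k p o p o x k p o p

Derivation:
Row 5: chart row 5, RS - tile across columns 1-15 and work as-is.
Row 6: chart row 6, WS - tiled (columns 1-15): k o k p x o k o k p x o k o k; work from column 15 back to 1 with k<->p swapped.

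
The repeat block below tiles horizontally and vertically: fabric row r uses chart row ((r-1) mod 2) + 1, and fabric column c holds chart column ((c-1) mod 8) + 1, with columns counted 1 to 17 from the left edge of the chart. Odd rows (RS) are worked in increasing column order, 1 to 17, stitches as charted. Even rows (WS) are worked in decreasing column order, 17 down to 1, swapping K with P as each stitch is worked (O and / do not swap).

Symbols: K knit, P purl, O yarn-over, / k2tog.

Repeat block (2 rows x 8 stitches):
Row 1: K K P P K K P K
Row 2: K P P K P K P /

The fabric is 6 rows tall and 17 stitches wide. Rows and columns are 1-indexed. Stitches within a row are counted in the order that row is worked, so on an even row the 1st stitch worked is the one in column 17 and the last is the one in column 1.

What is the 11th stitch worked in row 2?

== STITCH ==
K

Derivation:
For row 2: chart row = ((2-1) mod 2) + 1 = 2; this is a WS (even) row.
Chart row 2 tiled across columns 1-17: K P P K P K P / K P P K P K P / K
Wrong side: read the tiled row from column 17 down to 1 and exchange K with P (leave O, /).
Row 2 as worked: P / K P K P K K P / K P K P K K P
The 11th stitch worked is K.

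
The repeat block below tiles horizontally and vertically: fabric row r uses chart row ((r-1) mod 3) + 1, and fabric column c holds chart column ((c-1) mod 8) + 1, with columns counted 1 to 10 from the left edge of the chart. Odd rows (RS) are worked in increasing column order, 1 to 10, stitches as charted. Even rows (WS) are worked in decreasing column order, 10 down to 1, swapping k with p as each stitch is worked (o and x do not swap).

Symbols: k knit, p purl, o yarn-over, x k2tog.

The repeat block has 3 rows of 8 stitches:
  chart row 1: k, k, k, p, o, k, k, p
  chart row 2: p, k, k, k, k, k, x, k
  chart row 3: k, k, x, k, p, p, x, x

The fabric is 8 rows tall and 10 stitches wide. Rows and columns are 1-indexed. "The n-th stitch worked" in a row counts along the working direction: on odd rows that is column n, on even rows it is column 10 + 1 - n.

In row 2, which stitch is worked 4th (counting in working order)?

Row 2: (2-1) mod 3 = 1, so use chart row 2. Even row -> WS.
Chart row 2 tiled across columns 1-10: p k k k k k x k p k
WS: work from column 10 back to column 1 (reverse the tiled row), swapping k<->p (o and x unchanged).
Row 2 as worked: p k p x p p p p p k
The 4th stitch worked is x.

Result:
x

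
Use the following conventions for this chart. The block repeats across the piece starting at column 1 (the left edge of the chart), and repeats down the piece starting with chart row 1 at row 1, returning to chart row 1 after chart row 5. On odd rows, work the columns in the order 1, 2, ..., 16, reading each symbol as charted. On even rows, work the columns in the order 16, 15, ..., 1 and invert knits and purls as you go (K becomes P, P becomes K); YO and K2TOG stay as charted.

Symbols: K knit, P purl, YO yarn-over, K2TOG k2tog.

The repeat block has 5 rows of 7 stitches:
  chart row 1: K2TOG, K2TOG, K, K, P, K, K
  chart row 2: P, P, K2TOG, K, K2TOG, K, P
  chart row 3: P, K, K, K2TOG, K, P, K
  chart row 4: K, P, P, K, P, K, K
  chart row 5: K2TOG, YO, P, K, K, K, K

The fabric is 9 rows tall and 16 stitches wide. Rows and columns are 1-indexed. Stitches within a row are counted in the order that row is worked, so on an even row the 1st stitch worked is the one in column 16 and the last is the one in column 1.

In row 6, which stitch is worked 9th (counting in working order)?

Row 6: (6-1) mod 5 = 0, so use chart row 1. Even row -> WS.
Chart row 1 tiled across columns 1-16: K2TOG K2TOG K K P K K K2TOG K2TOG K K P K K K2TOG K2TOG
Wrong side: read the tiled row from column 16 down to 1 and exchange K with P (leave YO, K2TOG).
Row 6 as worked: K2TOG K2TOG P P K P P K2TOG K2TOG P P K P P K2TOG K2TOG
The 9th stitch worked is K2TOG.

== STITCH ==
K2TOG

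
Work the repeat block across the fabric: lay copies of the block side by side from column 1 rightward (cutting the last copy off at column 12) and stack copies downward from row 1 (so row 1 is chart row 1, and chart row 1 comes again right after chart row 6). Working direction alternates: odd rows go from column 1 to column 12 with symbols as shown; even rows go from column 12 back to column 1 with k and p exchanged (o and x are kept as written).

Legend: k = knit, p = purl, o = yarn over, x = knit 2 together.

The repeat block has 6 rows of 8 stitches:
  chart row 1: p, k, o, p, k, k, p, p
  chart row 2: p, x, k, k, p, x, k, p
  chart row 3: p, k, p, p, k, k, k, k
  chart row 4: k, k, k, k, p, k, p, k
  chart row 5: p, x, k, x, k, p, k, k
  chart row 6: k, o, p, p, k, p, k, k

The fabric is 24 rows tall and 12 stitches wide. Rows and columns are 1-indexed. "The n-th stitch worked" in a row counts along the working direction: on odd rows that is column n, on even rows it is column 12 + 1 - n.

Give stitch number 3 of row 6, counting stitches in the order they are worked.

Row 6: (6-1) mod 6 = 5, so use chart row 6. Even row -> WS.
Chart row 6 tiled across columns 1-12: k o p p k p k k k o p p
Wrong side: read the tiled row from column 12 down to 1 and exchange k with p (leave o, x).
Row 6 as worked: k k o p p p k p k k o p
Stitch 3 in working order -> o

Result:
o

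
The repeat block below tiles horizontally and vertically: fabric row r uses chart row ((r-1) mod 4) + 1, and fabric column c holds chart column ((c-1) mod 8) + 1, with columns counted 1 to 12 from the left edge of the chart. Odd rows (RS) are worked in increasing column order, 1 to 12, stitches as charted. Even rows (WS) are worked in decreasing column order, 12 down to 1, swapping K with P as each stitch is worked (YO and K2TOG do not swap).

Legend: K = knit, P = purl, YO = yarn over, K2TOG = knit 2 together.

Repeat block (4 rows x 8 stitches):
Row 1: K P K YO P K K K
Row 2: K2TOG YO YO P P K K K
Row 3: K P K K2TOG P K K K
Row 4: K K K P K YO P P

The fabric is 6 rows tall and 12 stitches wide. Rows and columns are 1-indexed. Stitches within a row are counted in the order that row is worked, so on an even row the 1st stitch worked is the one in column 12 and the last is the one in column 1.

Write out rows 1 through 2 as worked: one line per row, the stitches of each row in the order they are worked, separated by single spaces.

Row 1: chart row 1, RS - tile across columns 1-12 and work as-is.
Row 2: chart row 2, WS - tiled (columns 1-12): K2TOG YO YO P P K K K K2TOG YO YO P; work from column 12 back to 1 with K<->P swapped.

Rows as worked:
K P K YO P K K K K P K YO
K YO YO K2TOG P P P K K YO YO K2TOG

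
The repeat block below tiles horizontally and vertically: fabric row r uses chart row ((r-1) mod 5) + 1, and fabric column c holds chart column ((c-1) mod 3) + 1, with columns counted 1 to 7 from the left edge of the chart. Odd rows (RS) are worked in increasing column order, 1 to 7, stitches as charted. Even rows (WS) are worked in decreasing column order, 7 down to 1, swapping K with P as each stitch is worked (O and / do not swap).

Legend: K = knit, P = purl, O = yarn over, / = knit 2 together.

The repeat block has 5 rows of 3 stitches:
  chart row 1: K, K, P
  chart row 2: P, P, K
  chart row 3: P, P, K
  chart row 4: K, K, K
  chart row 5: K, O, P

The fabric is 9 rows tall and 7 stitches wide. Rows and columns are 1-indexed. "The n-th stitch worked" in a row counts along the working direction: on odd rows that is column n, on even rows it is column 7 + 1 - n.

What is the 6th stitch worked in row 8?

Row 8: (8-1) mod 5 = 2, so use chart row 3. Even row -> WS.
Chart row 3 tiled across columns 1-7: P P K P P K P
Wrong side: read the tiled row from column 7 down to 1 and exchange K with P (leave O, /).
Row 8 as worked: K P K K P K K
Stitch 6 in working order -> K

Stitch:
K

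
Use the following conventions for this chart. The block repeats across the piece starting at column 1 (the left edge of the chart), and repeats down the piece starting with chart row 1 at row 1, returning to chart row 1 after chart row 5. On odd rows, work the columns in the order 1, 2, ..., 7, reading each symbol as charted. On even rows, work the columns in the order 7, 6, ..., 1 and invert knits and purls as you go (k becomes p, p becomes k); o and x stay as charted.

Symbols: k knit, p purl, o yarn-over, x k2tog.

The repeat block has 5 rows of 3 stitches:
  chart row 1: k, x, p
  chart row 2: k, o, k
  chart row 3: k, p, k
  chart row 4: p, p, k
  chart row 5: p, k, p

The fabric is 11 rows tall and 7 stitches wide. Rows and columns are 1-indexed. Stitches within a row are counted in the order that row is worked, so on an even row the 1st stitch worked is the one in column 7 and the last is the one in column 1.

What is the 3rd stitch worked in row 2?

Result:
o

Derivation:
Row 2: (2-1) mod 5 = 1, so use chart row 2. Even row -> WS.
Chart row 2 tiled across columns 1-7: k o k k o k k
WS: work from column 7 back to column 1 (reverse the tiled row), swapping k<->p (o and x unchanged).
Row 2 as worked: p p o p p o p
Stitch 3 in working order -> o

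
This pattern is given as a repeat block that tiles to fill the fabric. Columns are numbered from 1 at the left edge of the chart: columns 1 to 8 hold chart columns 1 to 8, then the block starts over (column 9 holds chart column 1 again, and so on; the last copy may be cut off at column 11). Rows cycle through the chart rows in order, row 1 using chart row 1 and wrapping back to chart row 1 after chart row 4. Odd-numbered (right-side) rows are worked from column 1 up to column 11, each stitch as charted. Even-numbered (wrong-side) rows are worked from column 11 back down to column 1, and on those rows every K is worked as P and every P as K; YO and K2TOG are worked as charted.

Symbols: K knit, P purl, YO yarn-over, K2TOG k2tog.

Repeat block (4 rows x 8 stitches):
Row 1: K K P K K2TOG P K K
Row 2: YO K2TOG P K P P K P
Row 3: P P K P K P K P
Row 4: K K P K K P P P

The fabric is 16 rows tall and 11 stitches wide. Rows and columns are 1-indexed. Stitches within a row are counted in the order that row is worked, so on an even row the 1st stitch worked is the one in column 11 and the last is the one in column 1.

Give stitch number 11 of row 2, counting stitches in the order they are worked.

Stitch:
YO

Derivation:
Row 2: (2-1) mod 4 = 1, so use chart row 2. Even row -> WS.
Chart row 2 tiled across columns 1-11: YO K2TOG P K P P K P YO K2TOG P
Wrong side: read the tiled row from column 11 down to 1 and exchange K with P (leave YO, K2TOG).
Row 2 as worked: K K2TOG YO K P K K P K K2TOG YO
Stitch 11 in working order -> YO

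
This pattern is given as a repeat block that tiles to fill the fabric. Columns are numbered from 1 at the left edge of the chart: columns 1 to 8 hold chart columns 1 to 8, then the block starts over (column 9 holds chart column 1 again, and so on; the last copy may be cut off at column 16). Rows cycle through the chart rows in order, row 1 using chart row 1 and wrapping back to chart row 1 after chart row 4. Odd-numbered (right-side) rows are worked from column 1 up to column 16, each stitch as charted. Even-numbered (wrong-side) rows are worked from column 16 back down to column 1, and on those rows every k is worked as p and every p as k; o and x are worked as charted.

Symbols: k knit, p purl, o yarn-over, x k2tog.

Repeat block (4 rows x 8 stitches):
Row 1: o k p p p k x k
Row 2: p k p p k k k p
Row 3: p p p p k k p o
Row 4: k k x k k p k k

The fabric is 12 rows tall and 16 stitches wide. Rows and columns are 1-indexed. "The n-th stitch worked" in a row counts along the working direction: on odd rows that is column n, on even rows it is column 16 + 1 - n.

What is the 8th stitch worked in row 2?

Row 2: (2-1) mod 4 = 1, so use chart row 2. Even row -> WS.
Chart row 2 tiled across columns 1-16: p k p p k k k p p k p p k k k p
WS: work from column 16 back to column 1 (reverse the tiled row), swapping k<->p (o and x unchanged).
Row 2 as worked: k p p p k k p k k p p p k k p k
Stitch 8 in working order -> k

Stitch:
k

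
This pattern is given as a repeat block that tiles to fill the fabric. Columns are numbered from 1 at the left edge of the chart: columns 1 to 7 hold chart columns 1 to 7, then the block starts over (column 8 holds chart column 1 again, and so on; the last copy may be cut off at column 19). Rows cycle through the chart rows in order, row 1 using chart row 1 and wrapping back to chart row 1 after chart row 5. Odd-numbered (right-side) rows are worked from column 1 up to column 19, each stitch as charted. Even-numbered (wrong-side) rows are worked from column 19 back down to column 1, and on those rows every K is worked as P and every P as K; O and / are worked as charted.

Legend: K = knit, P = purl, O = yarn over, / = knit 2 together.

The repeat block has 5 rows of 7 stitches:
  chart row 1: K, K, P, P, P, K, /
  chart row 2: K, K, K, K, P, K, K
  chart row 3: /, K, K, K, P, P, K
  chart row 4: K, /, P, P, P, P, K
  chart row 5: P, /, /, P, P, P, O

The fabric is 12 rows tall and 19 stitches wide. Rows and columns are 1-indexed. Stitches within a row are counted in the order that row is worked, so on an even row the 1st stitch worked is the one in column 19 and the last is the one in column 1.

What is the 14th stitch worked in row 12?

== STITCH ==
P

Derivation:
Row 12 uses chart row ((12-1) mod 5)+1 = 2. Row 12 is even, so WS.
Chart row 2 tiled across columns 1-19: K K K K P K K K K K K P K K K K K K P
WS row: flip the tiled sequence (start at column 19) and apply K<->P; O and / stay.
Row 12 as worked: K P P P P P P K P P P P P P K P P P P
The 14th stitch worked is P.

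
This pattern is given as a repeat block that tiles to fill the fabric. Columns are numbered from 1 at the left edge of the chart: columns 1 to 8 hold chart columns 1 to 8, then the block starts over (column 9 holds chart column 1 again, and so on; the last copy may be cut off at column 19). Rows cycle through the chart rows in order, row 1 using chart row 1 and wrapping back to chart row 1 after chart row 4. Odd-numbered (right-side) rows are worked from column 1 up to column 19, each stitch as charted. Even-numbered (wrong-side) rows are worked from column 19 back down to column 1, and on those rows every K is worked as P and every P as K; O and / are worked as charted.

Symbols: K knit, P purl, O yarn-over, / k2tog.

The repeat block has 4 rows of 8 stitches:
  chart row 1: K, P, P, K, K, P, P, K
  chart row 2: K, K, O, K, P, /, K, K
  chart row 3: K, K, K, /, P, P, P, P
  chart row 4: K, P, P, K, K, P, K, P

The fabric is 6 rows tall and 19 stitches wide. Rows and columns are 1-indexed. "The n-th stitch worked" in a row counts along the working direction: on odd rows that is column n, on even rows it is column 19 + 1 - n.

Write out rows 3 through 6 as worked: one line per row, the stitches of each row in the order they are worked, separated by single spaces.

Result:
K K K / P P P P K K K / P P P P K K K
K K P K P K P P K K P K P K P P K K P
K P P K K P P K K P P K K P P K K P P
O P P P P / K P O P P P P / K P O P P

Derivation:
Row 3: chart row 3, RS - tile across columns 1-19 and work as-is.
Row 4: chart row 4, WS - tiled (columns 1-19): K P P K K P K P K P P K K P K P K P P; work from column 19 back to 1 with K<->P swapped.
Row 5: chart row 1, RS - tile across columns 1-19 and work as-is.
Row 6: chart row 2, WS - tiled (columns 1-19): K K O K P / K K K K O K P / K K K K O; work from column 19 back to 1 with K<->P swapped.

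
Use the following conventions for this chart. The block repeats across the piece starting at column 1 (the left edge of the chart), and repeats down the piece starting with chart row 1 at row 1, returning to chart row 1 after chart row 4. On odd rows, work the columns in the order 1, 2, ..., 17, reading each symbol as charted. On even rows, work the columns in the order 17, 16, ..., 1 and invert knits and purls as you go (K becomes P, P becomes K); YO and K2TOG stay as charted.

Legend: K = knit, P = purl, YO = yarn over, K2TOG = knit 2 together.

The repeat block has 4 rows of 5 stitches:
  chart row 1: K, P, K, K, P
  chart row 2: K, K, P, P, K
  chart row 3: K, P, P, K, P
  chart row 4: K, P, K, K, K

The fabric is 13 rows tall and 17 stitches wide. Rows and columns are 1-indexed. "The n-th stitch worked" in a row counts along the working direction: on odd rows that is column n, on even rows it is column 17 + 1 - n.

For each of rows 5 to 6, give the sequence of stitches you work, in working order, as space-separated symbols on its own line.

Row 5: chart row 1, RS - tile across columns 1-17 and work as-is.
Row 6: chart row 2, WS - tiled (columns 1-17): K K P P K K K P P K K K P P K K K; work from column 17 back to 1 with K<->P swapped.

Rows as worked:
K P K K P K P K K P K P K K P K P
P P P K K P P P K K P P P K K P P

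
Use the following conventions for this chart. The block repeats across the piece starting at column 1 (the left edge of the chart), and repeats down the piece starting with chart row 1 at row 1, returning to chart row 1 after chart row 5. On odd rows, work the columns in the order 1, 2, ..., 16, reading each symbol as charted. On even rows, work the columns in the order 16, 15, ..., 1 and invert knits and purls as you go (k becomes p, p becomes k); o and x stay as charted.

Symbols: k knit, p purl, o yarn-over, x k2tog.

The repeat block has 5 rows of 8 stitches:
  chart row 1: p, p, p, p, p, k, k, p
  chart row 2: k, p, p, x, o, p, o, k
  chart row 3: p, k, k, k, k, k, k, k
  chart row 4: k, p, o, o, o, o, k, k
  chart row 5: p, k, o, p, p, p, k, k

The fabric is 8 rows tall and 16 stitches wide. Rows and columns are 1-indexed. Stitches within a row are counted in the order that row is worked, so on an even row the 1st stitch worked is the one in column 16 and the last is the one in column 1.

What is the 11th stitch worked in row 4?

Stitch:
o

Derivation:
Row 4: (4-1) mod 5 = 3, so use chart row 4. Even row -> WS.
Chart row 4 tiled across columns 1-16: k p o o o o k k k p o o o o k k
WS row: flip the tiled sequence (start at column 16) and apply k<->p; o and x stay.
Row 4 as worked: p p o o o o k p p p o o o o k p
Stitch 11 in working order -> o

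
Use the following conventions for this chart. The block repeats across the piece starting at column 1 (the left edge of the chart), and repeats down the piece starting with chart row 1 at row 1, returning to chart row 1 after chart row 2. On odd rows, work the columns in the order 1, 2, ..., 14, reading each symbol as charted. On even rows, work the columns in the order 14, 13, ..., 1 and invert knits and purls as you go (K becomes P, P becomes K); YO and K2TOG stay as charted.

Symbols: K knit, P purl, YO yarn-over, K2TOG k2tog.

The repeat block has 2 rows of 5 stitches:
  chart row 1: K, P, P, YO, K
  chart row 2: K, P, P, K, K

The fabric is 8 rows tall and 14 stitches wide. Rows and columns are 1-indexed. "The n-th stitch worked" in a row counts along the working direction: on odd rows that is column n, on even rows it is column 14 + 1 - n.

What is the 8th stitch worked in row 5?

Row 5 uses chart row ((5-1) mod 2)+1 = 1. Row 5 is odd, so RS.
Chart row 1 tiled across columns 1-14: K P P YO K K P P YO K K P P YO
RS row: no reversal, no swap; stitch n worked = column n.
Counting 8 along the worked row gives P.

Result:
P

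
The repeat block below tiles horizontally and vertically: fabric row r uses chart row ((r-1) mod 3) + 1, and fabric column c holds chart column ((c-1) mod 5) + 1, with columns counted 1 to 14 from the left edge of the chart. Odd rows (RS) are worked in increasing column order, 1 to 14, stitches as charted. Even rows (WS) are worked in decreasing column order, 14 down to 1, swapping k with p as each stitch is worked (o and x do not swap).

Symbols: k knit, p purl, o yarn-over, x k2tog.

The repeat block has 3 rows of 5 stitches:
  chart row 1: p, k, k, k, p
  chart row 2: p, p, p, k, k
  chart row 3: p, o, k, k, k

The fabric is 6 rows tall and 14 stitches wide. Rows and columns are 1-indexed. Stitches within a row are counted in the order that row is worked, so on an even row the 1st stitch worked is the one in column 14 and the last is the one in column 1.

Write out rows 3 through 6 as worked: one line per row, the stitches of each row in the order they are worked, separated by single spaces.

Rows as worked:
p o k k k p o k k k p o k k
p p p k k p p p k k p p p k
p p p k k p p p k k p p p k
p p o k p p p o k p p p o k

Derivation:
Row 3: chart row 3, RS - tile across columns 1-14 and work as-is.
Row 4: chart row 1, WS - tiled (columns 1-14): p k k k p p k k k p p k k k; work from column 14 back to 1 with k<->p swapped.
Row 5: chart row 2, RS - tile across columns 1-14 and work as-is.
Row 6: chart row 3, WS - tiled (columns 1-14): p o k k k p o k k k p o k k; work from column 14 back to 1 with k<->p swapped.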